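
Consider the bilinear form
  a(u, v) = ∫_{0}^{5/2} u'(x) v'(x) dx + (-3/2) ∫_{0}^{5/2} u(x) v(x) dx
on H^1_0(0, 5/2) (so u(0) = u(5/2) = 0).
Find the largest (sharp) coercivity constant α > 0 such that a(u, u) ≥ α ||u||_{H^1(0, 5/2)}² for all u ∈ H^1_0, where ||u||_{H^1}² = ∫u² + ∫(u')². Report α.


α = (-75 + 8*π^2)/(2*(25 + 4*π^2))

Coercivity of a(·,·) on H^1_0(0, 5/2) means a(u, u) ≥ α ||u||_{H^1}² for every u ∈ H^1_0.
The interval has length L = 5/2, and Poincaré/coercivity depend only on L. Here a(u, u) = ∫(u')² + (-3/2)·∫u².
Here c = -3/2 < 0 with |c| < (π/L)² = 4*π^2/25, so coercivity still holds. The condition a(u,u) ≥ α||u||_{H^1}² reads (1−α)∫(u')² ≥ (α−c)∫u². Any admissible α is ≤ 1 (rapidly oscillating u have ∫u²/∫(u')² → 0), and α = 1 would force 0 ≥ (1−c)∫u², impossible since c < 1; so 1−α > 0. By the sharp Poincaré inequality on H^1_0 of an interval of length L, ∫(u')² ≥ (π/L)²∫u² with equality for the first sine mode sin(π(x−x₀)/L) (x₀ the left endpoint), so the inequality holds for all u iff (1−α)(π/L)² ≥ α − c, i.e. α ≤ ((π/L)² + c)/((π/L)² + 1) = (1 + c(L/π)²)/(1 + (L/π)²). (Direct route, valid since c ≤ 0: Poincaré gives c∫u² ≥ c(L/π)²∫(u')², so a(u,u) ≥ (1 + c(L/π)²)∫(u')², while ||u||_{H^1}² ≤ (1 + (L/π)²)∫(u')²; dividing yields the same α.) With (π/L)² = 4*π^2/25 and c = -3/2, the largest admissible constant is α = ((π/L)² + c)/((π/L)² + 1).
Simplifying, α = (-75 + 8*π^2)/(2*(25 + 4*π^2)).


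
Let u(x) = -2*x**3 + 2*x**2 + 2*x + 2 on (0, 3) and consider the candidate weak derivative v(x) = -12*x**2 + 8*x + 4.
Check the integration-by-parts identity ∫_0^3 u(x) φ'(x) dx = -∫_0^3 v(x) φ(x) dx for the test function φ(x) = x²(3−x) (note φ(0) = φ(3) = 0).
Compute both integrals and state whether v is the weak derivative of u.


LHS = 837/10, RHS = 837/5. No, v is not the weak derivative of u.

u(x) = -2*x**3 + 2*x**2 + 2*x + 2, classical derivative u'(x) = -6*x**2 + 4*x + 2.
φ(x) = x²(3−x), so φ'(x) = 3*x*(2 - x).
Note φ(0) = φ(3) = 0, so the boundary term u·φ vanishes.
LHS = ∫_0^3 u(x) φ'(x) dx = ∫_0^3 (6*x^5 - 18*x^4 + 6*x^3 + 6*x^2 + 12*x) dx. Term by term:
  ∫_0^3 6*x^5 dx = 729;  ∫_0^3 -18*x^4 dx = -4374/5;  ∫_0^3 6*x^3 dx = 243/2;
  ∫_0^3 6*x^2 dx = 54;  ∫_0^3 12*x dx = 54.
Sum: 729 − 4374/5 + 243/2 + 54 + 54 = 837/10.
So LHS = 837/10.
∫_0^3 v(x) φ(x) dx = ∫_0^3 (12*x^5 - 44*x^4 + 20*x^3 + 12*x^2) dx. Term by term:
  ∫_0^3 12*x^5 dx = 1458;  ∫_0^3 -44*x^4 dx = -10692/5;  ∫_0^3 20*x^3 dx = 405;
  ∫_0^3 12*x^2 dx = 108.
Sum: 1458 − 10692/5 + 405 + 108 = -837/5.
So RHS = -∫_0^3 v(x) φ(x) dx = 837/5.
LHS − RHS = -837/10 ≠ 0, so the identity fails.
(For a valid weak derivative the identity must hold for EVERY test function, in particular this one. The failure shows v is NOT the weak derivative of u.)
Correct weak derivative would be u'(x) = -6*x**2 + 4*x + 2.


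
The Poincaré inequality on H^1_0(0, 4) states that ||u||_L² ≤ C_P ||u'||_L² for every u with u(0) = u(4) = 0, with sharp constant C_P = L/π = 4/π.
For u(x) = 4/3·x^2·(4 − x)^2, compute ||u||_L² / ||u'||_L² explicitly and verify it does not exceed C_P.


||u||_L² / ||u'||_L² = 2*sqrt(3)/3 < C_P = 4/π.

u(x) = 4/3·x^2·(4 − x)^2, so u'(x) = 16*x*(x - 4)*(x - 2)/3.
u(x) = 4/3·x^2·(4 − x)^2 vanishes at x = 0 and x = 4, so u ∈ H^1_0(0, 4). Differentiate via the product rule and integrate the resulting polynomials term by term.
  ∫_0^4 u² dx = ∫_0^4 (16*x^8/9 - 256*x^7/9 + 512*x^6/3 - 4096*x^5/9 + 4096*x^4/9) dx. Term by term:
    ∫_0^4 16*x^8/9 dx = 4194304/81;  ∫_0^4 -256*x^7/9 dx = -2097152/9;  ∫_0^4 512*x^6/3 dx = 8388608/21;
    ∫_0^4 -4096*x^5/9 dx = -8388608/27;  ∫_0^4 4096*x^4/9 dx = 4194304/45.
  Sum: 4194304/81 − 2097152/9 + 8388608/21 − 8388608/27 + 4194304/45 = 2097152/2835.
  ∫_0^4 (u')² dx = ∫_0^4 (256*x^6/9 - 1024*x^5/3 + 13312*x^4/9 - 8192*x^3/3 + 16384*x^2/9) dx. Term by term:
    ∫_0^4 256*x^6/9 dx = 4194304/63;  ∫_0^4 -1024*x^5/3 dx = -2097152/9;  ∫_0^4 13312*x^4/9 dx = 13631488/45;
    ∫_0^4 -8192*x^3/3 dx = -524288/3;  ∫_0^4 16384*x^2/9 dx = 1048576/27.
  Sum: 4194304/63 − 2097152/9 + 13631488/45 − 524288/3 + 1048576/27 = 524288/945.
∫_0^4 u² dx = 2097152/2835, so ||u||_L² = 1024*sqrt(70)/315.
∫_0^4 (u')² dx = 524288/945, so ||u'||_L² = 512*sqrt(210)/315.
Ratio ||u||_L² / ||u'||_L² = 2*sqrt(3)/3.
Sharp Poincaré constant on H^1_0(0, 4) is C_P = L/π = 4/π, achieved by sin(π/4·x).
A polynomial bump cannot attain the sharp Poincaré constant (only the first sine eigenfunction does), so the ratio is strictly less than C_P, consistent with ||u||_L² ≤ C_P ||u'||_L².


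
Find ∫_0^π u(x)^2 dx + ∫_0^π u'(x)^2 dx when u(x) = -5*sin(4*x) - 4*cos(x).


||u||_{H^1(0,π)}^2 = 128/3 + 457*π/2

u'(x) = 4*sin(x) - 20*cos(4*x).
Expand u² and (u')² and integrate term by term on (0, π), using: for integers n ≥ 1, ∫_0^π sin²(nx) dx = ∫_0^π cos²(nx) dx = π/2; for n ≠ n', ∫_0^π sin(nx)sin(n'x) dx = ∫_0^π cos(nx)cos(n'x) dx = 0; and by product-to-sum, ∫_0^π sin(nx)cos(n'x) dx = ½∫_0^π [sin((n+n')x) + sin((n−n')x)] dx, which is 0 when n+n' is even and 2n/(n²−n'²) when n+n' is odd (it need not vanish on (0, π)).
  u² squared terms: (-5)²·∫sin(4x)² dx = 25·π/2 = 25*π/2;  (-4)²·∫cos(x)² dx = 16·π/2 = 8*π.
  u² cross terms: 2·(-5)·(-4)·∫sin(4x)·cos(x) dx = 40·(8/15) = 64/3.
  So ∫_0^π u² dx = 25*π/2 + 8*π + 64/3 = 64/3 + 41*π/2.
  (u')² squared terms: (-20)²·∫cos(4x)² dx = 400·π/2 = 200*π;  (4)²·∫sin(x)² dx = 16·π/2 = 8*π.
  (u')² cross terms: 2·(-20)·(4)·∫cos(4x)·sin(x) dx = -160·(-2/15) = 64/3.
  So ∫_0^π (u')² dx = 200*π + 8*π + 64/3 = 64/3 + 208*π.
||u||_{H^1}^2 = (64/3 + 41*π/2) + (64/3 + 208*π) = 128/3 + 457*π/2.


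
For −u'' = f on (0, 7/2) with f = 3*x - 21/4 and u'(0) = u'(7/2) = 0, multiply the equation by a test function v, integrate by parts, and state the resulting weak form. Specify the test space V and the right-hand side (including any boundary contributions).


V = H^1(0, 7/2) (no boundary constraint on v; u is determined up to an additive constant); weak form: ∫_0^7/2 u'v' dx = ∫_0^7/2 (3*x - 21/4) v dx for all v ∈ V.

Multiply both sides by a test function v and integrate from 0 to 7/2:
  ∫_0^7/2 −u''(x) v(x) dx = ∫_0^7/2 f(x) v(x) dx.
Integrate the LHS by parts once:
  ∫_0^7/2 −u'' v dx = −[u'(x) v(x)]_0^7/2 + ∫_0^7/2 u'(x) v'(x) dx.
Thus ∫_0^7/2 u'(x) v'(x) dx = ∫_0^7/2 f(x) v(x) dx + [u'(x) v(x)]_0^7/2.
Choose V so that boundary terms are either known or forced to vanish.
u has homogeneous Neumann: u'(0) = u'(7/2) = 0. So [u' v]_0^7/2 = 0·v(7/2) − 0·v(0) = 0 for any v; take V = H^1(0, 7/2).
Weak formulation: find u (satisfying any essential BC) such that ∫_0^7/2 u'(x) v'(x) dx = ∫_0^7/2 f v dx for all v ∈ V (homogeneous Neumann, so boundary terms vanish).
Substituting f(x) = 3*x - 21/4, the right-hand side is ∫_0^7/2 (3*x - 21/4) v dx.
Compatibility check (pure Neumann): taking v ≡ 1 ∈ V gives 0 = ∫_0^7/2 f dx + (0) − (0), i.e. ∫_0^7/2 f dx must equal u'(0) − u'(7/2) = 0. Indeed ∫_0^7/2 (3*x - 21/4) dx = 0, so the data are compatible. The solution is then unique only up to an additive constant (fix it e.g. by requiring ∫_0^7/2 u dx = 0).


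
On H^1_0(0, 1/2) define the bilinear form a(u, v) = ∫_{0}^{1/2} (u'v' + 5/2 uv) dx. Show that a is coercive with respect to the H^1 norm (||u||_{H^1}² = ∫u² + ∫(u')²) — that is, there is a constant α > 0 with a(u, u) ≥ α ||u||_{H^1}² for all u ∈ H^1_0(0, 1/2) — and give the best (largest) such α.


α = 1

Coercivity of a(·,·) on H^1_0(0, 1/2) means a(u, u) ≥ α ||u||_{H^1}² for every u ∈ H^1_0.
The interval has length L = 1/2, and Poincaré/coercivity depend only on L. Here a(u, u) = ∫(u')² + (5/2)·∫u².
Here c = 5/2 ≥ 1, so a(u,u) = ∫(u')² + c∫u² ≥ ∫(u')² + ∫u² = ||u||_{H^1}², i.e. α = 1 works. No larger α is possible: a(u,u) ≥ α||u||_{H^1}² means (1−α)∫(u')² ≥ (α−c)∫u², and for the modes u_n = sin(nπ(x−x₀)/L) (x₀ the left endpoint) one has ∫u_n²/∫(u_n')² = (L/(nπ))² → 0, so a(u_n,u_n)/||u_n||_{H^1}² → 1. Hence the optimal constant is α = 1.
Therefore α = 1.


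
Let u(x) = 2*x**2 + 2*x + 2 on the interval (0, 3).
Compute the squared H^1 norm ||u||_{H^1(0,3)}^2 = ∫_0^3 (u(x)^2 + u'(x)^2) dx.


||u||_{H^1}^2 = 3702/5

The H^1 norm (squared) on an interval (0, L) is
  ||u||_{H^1}^2 = ∫_0^L u(x)^2 dx + ∫_0^L u'(x)^2 dx.
Compute u'(x) = 4*x + 2.
Then u(x)^2 = 4*x**4 + 8*x**3 + 12*x**2 + 8*x + 4 and u'(x)^2 = 16*x**2 + 16*x + 4.
Integrate each monomial from 0 to 3 using ∫_0^3 c·x^n dx = c·3^(n+1)/(n+1):
  ∫_0^3 u(x)^2 dx = ∫_0^3 (4*x^4 + 8*x^3 + 12*x^2 + 8*x + 4) dx. Term by term:
    ∫_0^3 4*x^4 dx = 972/5;  ∫_0^3 8*x^3 dx = 162;  ∫_0^3 12*x^2 dx = 108;
    ∫_0^3 8*x dx = 36;  ∫_0^3 4 dx = 12.
  Sum: 972/5 + 162 + 108 + 36 + 12 = 2562/5.
  ∫_0^3 u'(x)^2 dx = ∫_0^3 (16*x^2 + 16*x + 4) dx. Term by term:
    ∫_0^3 16*x^2 dx = 144;  ∫_0^3 16*x dx = 72;  ∫_0^3 4 dx = 12.
  Sum: 144 + 72 + 12 = 228.
Adding: ||u||_{H^1}^2 = 2562/5 + 228 = 3702/5.


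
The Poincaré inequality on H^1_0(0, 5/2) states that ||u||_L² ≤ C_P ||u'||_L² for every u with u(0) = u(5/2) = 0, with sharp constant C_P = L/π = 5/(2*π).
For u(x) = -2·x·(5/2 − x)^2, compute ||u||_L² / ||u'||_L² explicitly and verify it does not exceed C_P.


||u||_L² / ||u'||_L² = 5*sqrt(14)/28 < C_P = 5/(2*π).

u(x) = -2·x·(5/2 − x)^2, so u'(x) = (5 - 6*x)*(x - 5/2).
u(x) = -2·x·(5/2 − x)^2 vanishes at x = 0 and x = 5/2, so u ∈ H^1_0(0, 5/2). Differentiate via the product rule and integrate the resulting polynomials term by term.
  ∫_0^5/2 u² dx = ∫_0^5/2 (4*x^6 - 40*x^5 + 150*x^4 - 250*x^3 + 625*x^2/4) dx. Term by term:
    ∫_0^5/2 4*x^6 dx = 78125/224;  ∫_0^5/2 -40*x^5 dx = -78125/48;  ∫_0^5/2 150*x^4 dx = 46875/16;
    ∫_0^5/2 -250*x^3 dx = -78125/32;  ∫_0^5/2 625*x^2/4 dx = 78125/96.
  Sum: 78125/224 − 78125/48 + 46875/16 − 78125/32 + 78125/96 = 15625/672.
  ∫_0^5/2 (u')² dx = ∫_0^5/2 (36*x^4 - 240*x^3 + 550*x^2 - 500*x + 625/4) dx. Term by term:
    ∫_0^5/2 36*x^4 dx = 5625/8;  ∫_0^5/2 -240*x^3 dx = -9375/4;  ∫_0^5/2 550*x^2 dx = 34375/12;
    ∫_0^5/2 -500*x dx = -3125/2;  ∫_0^5/2 625/4 dx = 3125/8.
  Sum: 5625/8 − 9375/4 + 34375/12 − 3125/2 + 3125/8 = 625/12.
∫_0^5/2 u² dx = 15625/672, so ||u||_L² = 125*sqrt(42)/168.
∫_0^5/2 (u')² dx = 625/12, so ||u'||_L² = 25*sqrt(3)/6.
Ratio ||u||_L² / ||u'||_L² = 5*sqrt(14)/28.
Sharp Poincaré constant on H^1_0(0, 5/2) is C_P = L/π = 5/(2*π), achieved by sin(2*π/5·x).
A polynomial bump cannot attain the sharp Poincaré constant (only the first sine eigenfunction does), so the ratio is strictly less than C_P, consistent with ||u||_L² ≤ C_P ||u'||_L².


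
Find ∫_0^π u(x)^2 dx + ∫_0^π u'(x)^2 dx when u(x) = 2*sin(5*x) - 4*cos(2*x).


||u||_{H^1(0,π)}^2 = -800/21 + 92*π

u'(x) = 8*sin(2*x) + 10*cos(5*x).
Expand u² and (u')² and integrate term by term on (0, π), using: for integers n ≥ 1, ∫_0^π sin²(nx) dx = ∫_0^π cos²(nx) dx = π/2; for n ≠ n', ∫_0^π sin(nx)sin(n'x) dx = ∫_0^π cos(nx)cos(n'x) dx = 0; and by product-to-sum, ∫_0^π sin(nx)cos(n'x) dx = ½∫_0^π [sin((n+n')x) + sin((n−n')x)] dx, which is 0 when n+n' is even and 2n/(n²−n'²) when n+n' is odd (it need not vanish on (0, π)).
  u² squared terms: (-4)²·∫cos(2x)² dx = 16·π/2 = 8*π;  (2)²·∫sin(5x)² dx = 4·π/2 = 2*π.
  u² cross terms: 2·(-4)·(2)·∫cos(2x)·sin(5x) dx = -16·(10/21) = -160/21.
  So ∫_0^π u² dx = 8*π + 2*π − 160/21 = -160/21 + 10*π.
  (u')² squared terms: (8)²·∫sin(2x)² dx = 64·π/2 = 32*π;  (10)²·∫cos(5x)² dx = 100·π/2 = 50*π.
  (u')² cross terms: 2·(8)·(10)·∫sin(2x)·cos(5x) dx = 160·(-4/21) = -640/21.
  So ∫_0^π (u')² dx = 32*π + 50*π − 640/21 = -640/21 + 82*π.
||u||_{H^1}^2 = (-160/21 + 10*π) + (-640/21 + 82*π) = -800/21 + 92*π.


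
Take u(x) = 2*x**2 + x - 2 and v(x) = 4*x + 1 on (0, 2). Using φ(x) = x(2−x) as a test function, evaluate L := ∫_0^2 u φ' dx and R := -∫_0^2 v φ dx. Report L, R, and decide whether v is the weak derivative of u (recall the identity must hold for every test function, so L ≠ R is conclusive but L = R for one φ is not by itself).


LHS = -20/3, RHS = -20/3. Yes, v = u' weakly.

u(x) = 2*x**2 + x - 2, classical derivative u'(x) = 4*x + 1.
φ(x) = x(2−x), so φ'(x) = 2 - 2*x.
Note φ(0) = φ(2) = 0, so the boundary term u·φ vanishes.
LHS = ∫_0^2 u(x) φ'(x) dx = ∫_0^2 (-4*x^3 + 2*x^2 + 6*x - 4) dx. Term by term:
  ∫_0^2 -4*x^3 dx = -16;  ∫_0^2 2*x^2 dx = 16/3;  ∫_0^2 6*x dx = 12;
  ∫_0^2 -4 dx = -8.
Sum: -16 + 16/3 + 12 − 8 = -20/3.
So LHS = -20/3.
∫_0^2 v(x) φ(x) dx = ∫_0^2 (-4*x^3 + 7*x^2 + 2*x) dx. Term by term:
  ∫_0^2 -4*x^3 dx = -16;  ∫_0^2 7*x^2 dx = 56/3;  ∫_0^2 2*x dx = 4.
Sum: -16 + 56/3 + 4 = 20/3.
So RHS = -∫_0^2 v(x) φ(x) dx = -20/3.
LHS = RHS, so the identity holds for this test φ.
Moreover u is smooth here and v(x) = u'(x) = 4*x + 1 pointwise, so the identity holds for every test function. Hence v is the weak derivative of u.


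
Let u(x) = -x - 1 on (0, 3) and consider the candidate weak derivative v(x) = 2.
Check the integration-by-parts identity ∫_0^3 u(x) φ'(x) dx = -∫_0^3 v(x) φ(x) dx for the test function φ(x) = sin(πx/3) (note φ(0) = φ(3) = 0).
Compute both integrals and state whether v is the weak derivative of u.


LHS = 6/π, RHS = -12/π. No, v is not the weak derivative of u.

u(x) = -x - 1, classical derivative u'(x) = -1.
φ(x) = sin(πx/3), so φ'(x) = π*cos(π*x/3)/3.
Note φ(0) = φ(3) = 0, so the boundary term u·φ vanishes.
LHS = ∫_0^3 u(x) φ'(x) dx = ∫_0^3 (-π*x*cos(π*x/3)/3 - π*cos(π*x/3)/3) dx. Term by term:
  ∫_0^3 -π*cos(π*x/3)/3 dx = 0;  ∫_0^3 -π*x*cos(π*x/3)/3 dx = 6/π.
Sum: 0 + 6/π = 6/π.
So LHS = 6/π.
∫_0^3 v(x) φ(x) dx = ∫_0^3 (2*sin(π*x/3)) dx. Term by term:
  ∫_0^3 2*sin(π*x/3) dx = 12/π.
So RHS = -∫_0^3 v(x) φ(x) dx = -12/π.
LHS − RHS = 18/π ≠ 0, so the identity fails.
(For a valid weak derivative the identity must hold for EVERY test function, in particular this one. The failure shows v is NOT the weak derivative of u.)
Correct weak derivative would be u'(x) = -1.


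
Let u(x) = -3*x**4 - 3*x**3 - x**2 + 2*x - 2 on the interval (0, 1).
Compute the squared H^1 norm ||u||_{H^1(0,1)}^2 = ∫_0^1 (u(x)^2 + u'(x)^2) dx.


||u||_{H^1}^2 = 2183/28

The H^1 norm (squared) on an interval (0, L) is
  ||u||_{H^1}^2 = ∫_0^L u(x)^2 dx + ∫_0^L u'(x)^2 dx.
Compute u'(x) = -12*x**3 - 9*x**2 - 2*x + 2.
Then u(x)^2 = 9*x**8 + 18*x**7 + 15*x**6 - 6*x**5 + x**4 + 8*x**3 + 8*x**2 - 8*x + 4 and u'(x)^2 = 144*x**6 + 216*x**5 + 129*x**4 - 12*x**3 - 32*x**2 - 8*x + 4.
Integrate each monomial from 0 to 1 using ∫_0^1 c·x^n dx = c·1^(n+1)/(n+1):
  ∫_0^1 u(x)^2 dx = ∫_0^1 (9*x^8 + 18*x^7 + 15*x^6 - 6*x^5 + x^4 + 8*x^3 + 8*x^2 - 8*x + 4) dx. Term by term:
    ∫_0^1 9*x^8 dx = 1;  ∫_0^1 18*x^7 dx = 9/4;  ∫_0^1 15*x^6 dx = 15/7;
    ∫_0^1 -6*x^5 dx = -1;  ∫_0^1 x^4 dx = 1/5;  ∫_0^1 8*x^3 dx = 2;
    ∫_0^1 8*x^2 dx = 8/3;  ∫_0^1 -8*x dx = -4;  ∫_0^1 4 dx = 4.
  Sum: 1 + 9/4 + 15/7 − 1 + 1/5 + 2 + 8/3 − 4 + 4 = 3889/420.
  ∫_0^1 u'(x)^2 dx = ∫_0^1 (144*x^6 + 216*x^5 + 129*x^4 - 12*x^3 - 32*x^2 - 8*x + 4) dx. Term by term:
    ∫_0^1 144*x^6 dx = 144/7;  ∫_0^1 216*x^5 dx = 36;  ∫_0^1 129*x^4 dx = 129/5;
    ∫_0^1 -12*x^3 dx = -3;  ∫_0^1 -32*x^2 dx = -32/3;  ∫_0^1 -8*x dx = -4;
    ∫_0^1 4 dx = 4.
  Sum: 144/7 + 36 + 129/5 − 3 − 32/3 − 4 + 4 = 7214/105.
Adding: ||u||_{H^1}^2 = 3889/420 + 7214/105 = 2183/28.


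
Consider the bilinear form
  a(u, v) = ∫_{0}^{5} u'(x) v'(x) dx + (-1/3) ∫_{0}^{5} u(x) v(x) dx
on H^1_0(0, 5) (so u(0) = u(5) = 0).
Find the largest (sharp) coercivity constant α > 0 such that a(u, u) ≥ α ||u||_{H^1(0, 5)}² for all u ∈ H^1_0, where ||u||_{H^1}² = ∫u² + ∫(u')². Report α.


α = (-25/3 + π^2)/(π^2 + 25)

Coercivity of a(·,·) on H^1_0(0, 5) means a(u, u) ≥ α ||u||_{H^1}² for every u ∈ H^1_0.
The interval has length L = 5, and Poincaré/coercivity depend only on L. Here a(u, u) = ∫(u')² + (-1/3)·∫u².
Here c = -1/3 < 0 with |c| < (π/L)² = π^2/25, so coercivity still holds. The condition a(u,u) ≥ α||u||_{H^1}² reads (1−α)∫(u')² ≥ (α−c)∫u². Any admissible α is ≤ 1 (rapidly oscillating u have ∫u²/∫(u')² → 0), and α = 1 would force 0 ≥ (1−c)∫u², impossible since c < 1; so 1−α > 0. By the sharp Poincaré inequality on H^1_0 of an interval of length L, ∫(u')² ≥ (π/L)²∫u² with equality for the first sine mode sin(π(x−x₀)/L) (x₀ the left endpoint), so the inequality holds for all u iff (1−α)(π/L)² ≥ α − c, i.e. α ≤ ((π/L)² + c)/((π/L)² + 1) = (1 + c(L/π)²)/(1 + (L/π)²). (Direct route, valid since c ≤ 0: Poincaré gives c∫u² ≥ c(L/π)²∫(u')², so a(u,u) ≥ (1 + c(L/π)²)∫(u')², while ||u||_{H^1}² ≤ (1 + (L/π)²)∫(u')²; dividing yields the same α.) With (π/L)² = π^2/25 and c = -1/3, the largest admissible constant is α = ((π/L)² + c)/((π/L)² + 1).
Simplifying, α = (-25/3 + π^2)/(π^2 + 25).


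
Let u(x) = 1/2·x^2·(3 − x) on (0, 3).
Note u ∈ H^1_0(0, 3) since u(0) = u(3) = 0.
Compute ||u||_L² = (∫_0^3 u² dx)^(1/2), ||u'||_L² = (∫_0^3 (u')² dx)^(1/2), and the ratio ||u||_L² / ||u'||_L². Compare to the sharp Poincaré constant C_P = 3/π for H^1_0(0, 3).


||u||_L² / ||u'||_L² = 3*sqrt(14)/14 < C_P = 3/π.

u(x) = 1/2·x^2·(3 − x), so u'(x) = 3*x*(2 - x)/2.
u(x) = 1/2·x^2·(3 − x) vanishes at x = 0 and x = 3, so u ∈ H^1_0(0, 3). Differentiate via the product rule and integrate the resulting polynomials term by term.
  ∫_0^3 u² dx = ∫_0^3 (x^6/4 - 3*x^5/2 + 9*x^4/4) dx. Term by term:
    ∫_0^3 x^6/4 dx = 2187/28;  ∫_0^3 -3*x^5/2 dx = -729/4;  ∫_0^3 9*x^4/4 dx = 2187/20.
  Sum: 2187/28 − 729/4 + 2187/20 = 729/140.
  ∫_0^3 (u')² dx = ∫_0^3 (9*x^4/4 - 9*x^3 + 9*x^2) dx. Term by term:
    ∫_0^3 9*x^4/4 dx = 2187/20;  ∫_0^3 -9*x^3 dx = -729/4;  ∫_0^3 9*x^2 dx = 81.
  Sum: 2187/20 − 729/4 + 81 = 81/10.
∫_0^3 u² dx = 729/140, so ||u||_L² = 27*sqrt(35)/70.
∫_0^3 (u')² dx = 81/10, so ||u'||_L² = 9*sqrt(10)/10.
Ratio ||u||_L² / ||u'||_L² = 3*sqrt(14)/14.
Sharp Poincaré constant on H^1_0(0, 3) is C_P = L/π = 3/π, achieved by sin(π/3·x).
A polynomial bump cannot attain the sharp Poincaré constant (only the first sine eigenfunction does), so the ratio is strictly less than C_P, consistent with ||u||_L² ≤ C_P ||u'||_L².


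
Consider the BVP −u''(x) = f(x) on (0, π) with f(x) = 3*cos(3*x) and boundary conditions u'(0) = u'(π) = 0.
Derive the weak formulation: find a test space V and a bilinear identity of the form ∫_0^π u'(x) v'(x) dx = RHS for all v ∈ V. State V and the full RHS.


V = H^1(0, π) (no boundary constraint on v; u is determined up to an additive constant); weak form: ∫_0^π u'v' dx = ∫_0^π (3*cos(3*x)) v dx for all v ∈ V.

Multiply both sides by a test function v and integrate from 0 to π:
  ∫_0^π −u''(x) v(x) dx = ∫_0^π f(x) v(x) dx.
Integrate the LHS by parts once:
  ∫_0^π −u'' v dx = −[u'(x) v(x)]_0^π + ∫_0^π u'(x) v'(x) dx.
Thus ∫_0^π u'(x) v'(x) dx = ∫_0^π f(x) v(x) dx + [u'(x) v(x)]_0^π.
Choose V so that boundary terms are either known or forced to vanish.
u has homogeneous Neumann: u'(0) = u'(π) = 0. So [u' v]_0^π = 0·v(π) − 0·v(0) = 0 for any v; take V = H^1(0, π).
Weak formulation: find u (satisfying any essential BC) such that ∫_0^π u'(x) v'(x) dx = ∫_0^π f v dx for all v ∈ V (homogeneous Neumann, so boundary terms vanish).
Substituting f(x) = 3*cos(3*x), the right-hand side is ∫_0^π (3*cos(3*x)) v dx.
Compatibility check (pure Neumann): taking v ≡ 1 ∈ V gives 0 = ∫_0^π f dx + (0) − (0), i.e. ∫_0^π f dx must equal u'(0) − u'(π) = 0. Indeed ∫_0^π (3*cos(3*x)) dx = 0, so the data are compatible. The solution is then unique only up to an additive constant (fix it e.g. by requiring ∫_0^π u dx = 0).


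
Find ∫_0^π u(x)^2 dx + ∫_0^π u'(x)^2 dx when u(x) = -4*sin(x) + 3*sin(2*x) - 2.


||u||_{H^1(0,π)}^2 = 32 + 85*π/2

u'(x) = -4*cos(x) + 6*cos(2*x).
Expand u² and (u')² and integrate term by term on (0, π), using: for integers n ≥ 1, ∫_0^π sin²(nx) dx = ∫_0^π cos²(nx) dx = π/2; for n ≠ n', ∫_0^π sin(nx)sin(n'x) dx = ∫_0^π cos(nx)cos(n'x) dx = 0; and by product-to-sum, ∫_0^π sin(nx)cos(n'x) dx = ½∫_0^π [sin((n+n')x) + sin((n−n')x)] dx, which is 0 when n+n' is even and 2n/(n²−n'²) when n+n' is odd (it need not vanish on (0, π)). For the constant mode: ∫_0^π 1 dx = π, ∫_0^π cos(nx) dx = 0, ∫_0^π sin(nx) dx = (1−(−1)^n)/n.
  u² squared terms: (-2)²·∫1 dx = 4·π = 4*π;  (-4)²·∫sin(x)² dx = 16·π/2 = 8*π;  (3)²·∫sin(2x)² dx = 9·π/2 = 9*π/2.
  u² cross terms: 2·(-2)·(-4)·∫1·sin(x) dx = 16·(2) = 32;  2·(-2)·(3)·∫1·sin(2x) dx = -12·(0) = 0;  2·(-4)·(3)·∫sin(x)·sin(2x) dx = -24·(0) = 0.
  So ∫_0^π u² dx = 4*π + 8*π + 9*π/2 + 32 + 0 + 0 = 32 + 33*π/2.
  (u')² squared terms: (-4)²·∫cos(x)² dx = 16·π/2 = 8*π;  (6)²·∫cos(2x)² dx = 36·π/2 = 18*π.
  (u')² cross terms: 2·(-4)·(6)·∫cos(x)·cos(2x) dx = -48·(0) = 0.
  So ∫_0^π (u')² dx = 8*π + 18*π + 0 = 26*π.
||u||_{H^1}^2 = (32 + 33*π/2) + (26*π) = 32 + 85*π/2.


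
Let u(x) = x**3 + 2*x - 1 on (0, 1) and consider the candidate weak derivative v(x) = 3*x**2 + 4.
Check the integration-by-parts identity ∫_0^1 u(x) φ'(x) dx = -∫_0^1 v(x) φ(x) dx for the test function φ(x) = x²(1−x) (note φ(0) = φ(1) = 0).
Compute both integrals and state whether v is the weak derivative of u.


LHS = -4/15, RHS = -13/30. No, v is not the weak derivative of u.

u(x) = x**3 + 2*x - 1, classical derivative u'(x) = 3*x**2 + 2.
φ(x) = x²(1−x), so φ'(x) = x*(2 - 3*x).
Note φ(0) = φ(1) = 0, so the boundary term u·φ vanishes.
LHS = ∫_0^1 u(x) φ'(x) dx = ∫_0^1 (-3*x^5 + 2*x^4 - 6*x^3 + 7*x^2 - 2*x) dx. Term by term:
  ∫_0^1 -3*x^5 dx = -1/2;  ∫_0^1 2*x^4 dx = 2/5;  ∫_0^1 -6*x^3 dx = -3/2;
  ∫_0^1 7*x^2 dx = 7/3;  ∫_0^1 -2*x dx = -1.
Sum: -1/2 + 2/5 − 3/2 + 7/3 − 1 = -4/15.
So LHS = -4/15.
∫_0^1 v(x) φ(x) dx = ∫_0^1 (-3*x^5 + 3*x^4 - 4*x^3 + 4*x^2) dx. Term by term:
  ∫_0^1 -3*x^5 dx = -1/2;  ∫_0^1 3*x^4 dx = 3/5;  ∫_0^1 -4*x^3 dx = -1;
  ∫_0^1 4*x^2 dx = 4/3.
Sum: -1/2 + 3/5 − 1 + 4/3 = 13/30.
So RHS = -∫_0^1 v(x) φ(x) dx = -13/30.
LHS − RHS = 1/6 ≠ 0, so the identity fails.
(For a valid weak derivative the identity must hold for EVERY test function, in particular this one. The failure shows v is NOT the weak derivative of u.)
Correct weak derivative would be u'(x) = 3*x**2 + 2.


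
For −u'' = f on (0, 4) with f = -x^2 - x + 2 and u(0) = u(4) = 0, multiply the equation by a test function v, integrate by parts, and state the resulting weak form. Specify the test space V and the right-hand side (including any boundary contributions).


V = H^1_0(0, 4) (so v(0) = v(4) = 0); weak form: ∫_0^4 u'v' dx = ∫_0^4 (-x^2 - x + 2) v dx for all v ∈ V.

Multiply both sides by a test function v and integrate from 0 to 4:
  ∫_0^4 −u''(x) v(x) dx = ∫_0^4 f(x) v(x) dx.
Integrate the LHS by parts once:
  ∫_0^4 −u'' v dx = −[u'(x) v(x)]_0^4 + ∫_0^4 u'(x) v'(x) dx.
Thus ∫_0^4 u'(x) v'(x) dx = ∫_0^4 f(x) v(x) dx + [u'(x) v(x)]_0^4.
Choose V so that boundary terms are either known or forced to vanish.
u is Dirichlet: u(0) = u(4) = 0. Let V = H^1_0(0, 4); then v(0) = v(4) = 0, and [u' v]_0^4 = 0.
Weak formulation: find u (satisfying any essential BC) such that ∫_0^4 u'(x) v'(x) dx = ∫_0^4 f v dx for all v ∈ V.
Substituting f(x) = -x^2 - x + 2, the right-hand side is ∫_0^4 (-x^2 - x + 2) v dx.


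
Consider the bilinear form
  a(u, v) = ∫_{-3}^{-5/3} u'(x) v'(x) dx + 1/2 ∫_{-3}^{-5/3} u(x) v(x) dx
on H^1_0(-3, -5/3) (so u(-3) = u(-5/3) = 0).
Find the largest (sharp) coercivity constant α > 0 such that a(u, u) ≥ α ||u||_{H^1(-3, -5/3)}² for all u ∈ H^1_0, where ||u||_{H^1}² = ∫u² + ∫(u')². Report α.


α = (8 + 9*π^2)/(16 + 9*π^2)

Coercivity of a(·,·) on H^1_0(-3, -5/3) means a(u, u) ≥ α ||u||_{H^1}² for every u ∈ H^1_0.
The interval has length L = 4/3, and Poincaré/coercivity depend only on L. Here a(u, u) = ∫(u')² + (1/2)·∫u².
Here 0 < c = 1/2 < 1. The condition a(u,u) ≥ α||u||_{H^1}² reads (1−α)∫(u')² ≥ (α−c)∫u². Any admissible α is ≤ 1 (rapidly oscillating u have ∫u²/∫(u')² → 0), and α = 1 would force 0 ≥ (1−c)∫u², impossible since c < 1; so 1−α > 0. By the sharp Poincaré inequality on H^1_0 of an interval of length L, ∫(u')² ≥ (π/L)²∫u² with equality for the first sine mode sin(π(x−x₀)/L) (x₀ the left endpoint), so the inequality holds for all u iff (1−α)(π/L)² ≥ α − c, i.e. α ≤ ((π/L)² + c)/((π/L)² + 1) = (1 + c(L/π)²)/(1 + (L/π)²). With (π/L)² = 9*π^2/16 and c = 1/2, the largest admissible constant is α = ((π/L)² + c)/((π/L)² + 1).
Simplifying, α = (8 + 9*π^2)/(16 + 9*π^2).


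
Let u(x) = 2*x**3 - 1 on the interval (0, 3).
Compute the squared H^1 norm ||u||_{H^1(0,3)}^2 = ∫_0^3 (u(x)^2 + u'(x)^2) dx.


||u||_{H^1}^2 = 102246/35

The H^1 norm (squared) on an interval (0, L) is
  ||u||_{H^1}^2 = ∫_0^L u(x)^2 dx + ∫_0^L u'(x)^2 dx.
Compute u'(x) = 6*x**2.
Then u(x)^2 = 4*x**6 - 4*x**3 + 1 and u'(x)^2 = 36*x**4.
Integrate each monomial from 0 to 3 using ∫_0^3 c·x^n dx = c·3^(n+1)/(n+1):
  ∫_0^3 u(x)^2 dx = ∫_0^3 (4*x^6 - 4*x^3 + 1) dx. Term by term:
    ∫_0^3 4*x^6 dx = 8748/7;  ∫_0^3 -4*x^3 dx = -81;  ∫_0^3 1 dx = 3.
  Sum: 8748/7 − 81 + 3 = 8202/7.
  ∫_0^3 u'(x)^2 dx = ∫_0^3 (36*x^4) dx. Term by term:
    ∫_0^3 36*x^4 dx = 8748/5.
Adding: ||u||_{H^1}^2 = 8202/7 + 8748/5 = 102246/35.


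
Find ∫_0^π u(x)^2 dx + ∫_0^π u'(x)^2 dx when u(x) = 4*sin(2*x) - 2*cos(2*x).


||u||_{H^1(0,π)}^2 = 50*π

u'(x) = 4*sin(2*x) + 8*cos(2*x).
Expand u² and (u')² and integrate term by term on (0, π), using: for integers n ≥ 1, ∫_0^π sin²(nx) dx = ∫_0^π cos²(nx) dx = π/2; for n ≠ n', ∫_0^π sin(nx)sin(n'x) dx = ∫_0^π cos(nx)cos(n'x) dx = 0; and by product-to-sum, ∫_0^π sin(nx)cos(n'x) dx = ½∫_0^π [sin((n+n')x) + sin((n−n')x)] dx, which is 0 when n+n' is even and 2n/(n²−n'²) when n+n' is odd (it need not vanish on (0, π)).
  u² squared terms: (-2)²·∫cos(2x)² dx = 4·π/2 = 2*π;  (4)²·∫sin(2x)² dx = 16·π/2 = 8*π.
  u² cross terms: 2·(-2)·(4)·∫cos(2x)·sin(2x) dx = -16·(0) = 0.
  So ∫_0^π u² dx = 2*π + 8*π + 0 = 10*π.
  (u')² squared terms: (4)²·∫sin(2x)² dx = 16·π/2 = 8*π;  (8)²·∫cos(2x)² dx = 64·π/2 = 32*π.
  (u')² cross terms: 2·(4)·(8)·∫sin(2x)·cos(2x) dx = 64·(0) = 0.
  So ∫_0^π (u')² dx = 8*π + 32*π + 0 = 40*π.
||u||_{H^1}^2 = (10*π) + (40*π) = 50*π.


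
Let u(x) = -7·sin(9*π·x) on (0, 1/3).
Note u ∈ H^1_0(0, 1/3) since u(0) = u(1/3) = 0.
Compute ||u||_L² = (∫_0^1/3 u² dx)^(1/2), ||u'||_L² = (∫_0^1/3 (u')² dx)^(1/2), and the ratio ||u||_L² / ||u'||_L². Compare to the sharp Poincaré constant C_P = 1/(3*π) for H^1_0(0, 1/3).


||u||_L² / ||u'||_L² = 1/(9*π) < C_P = 1/(3*π).

u(x) = -7·sin(9*π·x), so u'(x) = -63*π*cos(9*π*x).
Writing u(x) = A·sin(kπx/L) with A = -7 and k = 3, use ∫_0^L sin²(kπx/L) dx = L/2 and ∫_0^L cos²(kπx/L) dx = L/2.
u² = 49·sin²(9*π·x) and (u')² = 3969*π^2·cos²(9*π·x), and each of sin², cos² integrates to L/2 = 1/6 over (0, 1/3).
∫_0^1/3 u² dx = 49/6, so ||u||_L² = 7*sqrt(6)/6.
∫_0^1/3 (u')² dx = 1323*π^2/2, so ||u'||_L² = 21*sqrt(6)*π/2.
Ratio ||u||_L² / ||u'||_L² = 1/(9*π).
Sharp Poincaré constant on H^1_0(0, 1/3) is C_P = L/π = 1/(3*π), achieved by sin(3*π·x).
This is the k = 3 harmonic; the ratio L/(kπ) is strictly less than C_P = L/π, consistent with the sharp inequality ||u||_L² ≤ C_P ||u'||_L².


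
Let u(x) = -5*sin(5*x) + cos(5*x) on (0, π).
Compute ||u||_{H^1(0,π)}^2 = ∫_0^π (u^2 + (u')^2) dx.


||u||_{H^1(0,π)}^2 = 338*π

u'(x) = -5*sin(5*x) - 25*cos(5*x).
Expand u² and (u')² and integrate term by term on (0, π), using: for integers n ≥ 1, ∫_0^π sin²(nx) dx = ∫_0^π cos²(nx) dx = π/2; for n ≠ n', ∫_0^π sin(nx)sin(n'x) dx = ∫_0^π cos(nx)cos(n'x) dx = 0; and by product-to-sum, ∫_0^π sin(nx)cos(n'x) dx = ½∫_0^π [sin((n+n')x) + sin((n−n')x)] dx, which is 0 when n+n' is even and 2n/(n²−n'²) when n+n' is odd (it need not vanish on (0, π)).
  u² squared terms: (-5)²·∫sin(5x)² dx = 25·π/2 = 25*π/2;  (1)²·∫cos(5x)² dx = 1·π/2 = π/2.
  u² cross terms: 2·(-5)·(1)·∫sin(5x)·cos(5x) dx = -10·(0) = 0.
  So ∫_0^π u² dx = 25*π/2 + π/2 + 0 = 13*π.
  (u')² squared terms: (-25)²·∫cos(5x)² dx = 625·π/2 = 625*π/2;  (-5)²·∫sin(5x)² dx = 25·π/2 = 25*π/2.
  (u')² cross terms: 2·(-25)·(-5)·∫cos(5x)·sin(5x) dx = 250·(0) = 0.
  So ∫_0^π (u')² dx = 625*π/2 + 25*π/2 + 0 = 325*π.
||u||_{H^1}^2 = (13*π) + (325*π) = 338*π.


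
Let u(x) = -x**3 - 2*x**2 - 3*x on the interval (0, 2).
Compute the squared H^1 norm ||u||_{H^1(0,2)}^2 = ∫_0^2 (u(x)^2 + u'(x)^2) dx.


||u||_{H^1}^2 = 53258/105

The H^1 norm (squared) on an interval (0, L) is
  ||u||_{H^1}^2 = ∫_0^L u(x)^2 dx + ∫_0^L u'(x)^2 dx.
Compute u'(x) = -3*x**2 - 4*x - 3.
Then u(x)^2 = x**6 + 4*x**5 + 10*x**4 + 12*x**3 + 9*x**2 and u'(x)^2 = 9*x**4 + 24*x**3 + 34*x**2 + 24*x + 9.
Integrate each monomial from 0 to 2 using ∫_0^2 c·x^n dx = c·2^(n+1)/(n+1):
  ∫_0^2 u(x)^2 dx = ∫_0^2 (x^6 + 4*x^5 + 10*x^4 + 12*x^3 + 9*x^2) dx. Term by term:
    ∫_0^2 x^6 dx = 128/7;  ∫_0^2 4*x^5 dx = 128/3;  ∫_0^2 10*x^4 dx = 64;
    ∫_0^2 12*x^3 dx = 48;  ∫_0^2 9*x^2 dx = 24.
  Sum: 128/7 + 128/3 + 64 + 48 + 24 = 4136/21.
  ∫_0^2 u'(x)^2 dx = ∫_0^2 (9*x^4 + 24*x^3 + 34*x^2 + 24*x + 9) dx. Term by term:
    ∫_0^2 9*x^4 dx = 288/5;  ∫_0^2 24*x^3 dx = 96;  ∫_0^2 34*x^2 dx = 272/3;
    ∫_0^2 24*x dx = 48;  ∫_0^2 9 dx = 18.
  Sum: 288/5 + 96 + 272/3 + 48 + 18 = 4654/15.
Adding: ||u||_{H^1}^2 = 4136/21 + 4654/15 = 53258/105.


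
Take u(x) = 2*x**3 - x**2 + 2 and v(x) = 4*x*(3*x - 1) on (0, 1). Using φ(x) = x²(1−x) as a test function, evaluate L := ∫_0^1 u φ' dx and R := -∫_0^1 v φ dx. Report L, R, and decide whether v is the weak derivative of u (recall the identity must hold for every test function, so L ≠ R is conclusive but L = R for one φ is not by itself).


LHS = -1/10, RHS = -1/5. No, v is not the weak derivative of u.

u(x) = 2*x**3 - x**2 + 2, classical derivative u'(x) = 6*x**2 - 2*x.
φ(x) = x²(1−x), so φ'(x) = x*(2 - 3*x).
Note φ(0) = φ(1) = 0, so the boundary term u·φ vanishes.
LHS = ∫_0^1 u(x) φ'(x) dx = ∫_0^1 (-6*x^5 + 7*x^4 - 2*x^3 - 6*x^2 + 4*x) dx. Term by term:
  ∫_0^1 -6*x^5 dx = -1;  ∫_0^1 7*x^4 dx = 7/5;  ∫_0^1 -2*x^3 dx = -1/2;
  ∫_0^1 -6*x^2 dx = -2;  ∫_0^1 4*x dx = 2.
Sum: -1 + 7/5 − 1/2 − 2 + 2 = -1/10.
So LHS = -1/10.
∫_0^1 v(x) φ(x) dx = ∫_0^1 (-12*x^5 + 16*x^4 - 4*x^3) dx. Term by term:
  ∫_0^1 -12*x^5 dx = -2;  ∫_0^1 16*x^4 dx = 16/5;  ∫_0^1 -4*x^3 dx = -1.
Sum: -2 + 16/5 − 1 = 1/5.
So RHS = -∫_0^1 v(x) φ(x) dx = -1/5.
LHS − RHS = 1/10 ≠ 0, so the identity fails.
(For a valid weak derivative the identity must hold for EVERY test function, in particular this one. The failure shows v is NOT the weak derivative of u.)
Correct weak derivative would be u'(x) = 6*x**2 - 2*x.


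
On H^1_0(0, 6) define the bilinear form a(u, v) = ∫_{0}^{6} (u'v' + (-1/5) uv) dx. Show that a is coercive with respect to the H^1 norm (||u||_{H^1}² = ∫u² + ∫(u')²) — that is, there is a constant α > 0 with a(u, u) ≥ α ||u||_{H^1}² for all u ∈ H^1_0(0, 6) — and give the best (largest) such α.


α = (-36/5 + π^2)/(π^2 + 36)

Coercivity of a(·,·) on H^1_0(0, 6) means a(u, u) ≥ α ||u||_{H^1}² for every u ∈ H^1_0.
The interval has length L = 6, and Poincaré/coercivity depend only on L. Here a(u, u) = ∫(u')² + (-1/5)·∫u².
Here c = -1/5 < 0 with |c| < (π/L)² = π^2/36, so coercivity still holds. The condition a(u,u) ≥ α||u||_{H^1}² reads (1−α)∫(u')² ≥ (α−c)∫u². Any admissible α is ≤ 1 (rapidly oscillating u have ∫u²/∫(u')² → 0), and α = 1 would force 0 ≥ (1−c)∫u², impossible since c < 1; so 1−α > 0. By the sharp Poincaré inequality on H^1_0 of an interval of length L, ∫(u')² ≥ (π/L)²∫u² with equality for the first sine mode sin(π(x−x₀)/L) (x₀ the left endpoint), so the inequality holds for all u iff (1−α)(π/L)² ≥ α − c, i.e. α ≤ ((π/L)² + c)/((π/L)² + 1) = (1 + c(L/π)²)/(1 + (L/π)²). (Direct route, valid since c ≤ 0: Poincaré gives c∫u² ≥ c(L/π)²∫(u')², so a(u,u) ≥ (1 + c(L/π)²)∫(u')², while ||u||_{H^1}² ≤ (1 + (L/π)²)∫(u')²; dividing yields the same α.) With (π/L)² = π^2/36 and c = -1/5, the largest admissible constant is α = ((π/L)² + c)/((π/L)² + 1).
Simplifying, α = (-36/5 + π^2)/(π^2 + 36).


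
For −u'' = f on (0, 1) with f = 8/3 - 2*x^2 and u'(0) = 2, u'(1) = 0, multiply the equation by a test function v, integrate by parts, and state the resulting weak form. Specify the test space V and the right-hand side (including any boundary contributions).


V = H^1(0, 1) (v unrestricted at boundary; u is determined up to an additive constant); weak form: ∫_0^1 u'v' dx = ∫_0^1 (8/3 - 2*x^2) v dx − 2·v(0) for all v ∈ V.

Multiply both sides by a test function v and integrate from 0 to 1:
  ∫_0^1 −u''(x) v(x) dx = ∫_0^1 f(x) v(x) dx.
Integrate the LHS by parts once:
  ∫_0^1 −u'' v dx = −[u'(x) v(x)]_0^1 + ∫_0^1 u'(x) v'(x) dx.
Thus ∫_0^1 u'(x) v'(x) dx = ∫_0^1 f(x) v(x) dx + [u'(x) v(x)]_0^1.
Choose V so that boundary terms are either known or forced to vanish.
u has inhomogeneous Neumann u'(0) = 2, u'(1) = 0. [u' v]_0^1 = (0)·v(1) − (2)·v(0) = − 2·v(0). Take V = H^1(0, 1); boundary term becomes part of RHS.
Weak formulation: find u (satisfying any essential BC) such that ∫_0^1 u'(x) v'(x) dx = ∫_0^1 f v dx − 2·v(0) for all v ∈ V (Neumann data are natural BCs: they enter the RHS as boundary terms).
Substituting f(x) = 8/3 - 2*x^2, the right-hand side is ∫_0^1 (8/3 - 2*x^2) v dx − 2·v(0).
Compatibility check (pure Neumann): taking v ≡ 1 ∈ V gives 0 = ∫_0^1 f dx + (0) − (2), i.e. ∫_0^1 f dx must equal u'(0) − u'(1) = 2. Indeed ∫_0^1 (8/3 - 2*x^2) dx = 2, so the data are compatible. The solution is then unique only up to an additive constant (fix it e.g. by requiring ∫_0^1 u dx = 0).


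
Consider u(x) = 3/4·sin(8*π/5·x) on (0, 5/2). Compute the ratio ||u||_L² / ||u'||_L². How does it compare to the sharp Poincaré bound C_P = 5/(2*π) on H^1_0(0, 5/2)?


||u||_L² / ||u'||_L² = 5/(8*π) < C_P = 5/(2*π).

u(x) = 3/4·sin(8*π/5·x), so u'(x) = 6*π*cos(8*π*x/5)/5.
Writing u(x) = A·sin(kπx/L) with A = 3/4 and k = 4, use ∫_0^L sin²(kπx/L) dx = L/2 and ∫_0^L cos²(kπx/L) dx = L/2.
u² = 9/16·sin²(8*π/5·x) and (u')² = 36*π^2/25·cos²(8*π/5·x), and each of sin², cos² integrates to L/2 = 5/4 over (0, 5/2).
∫_0^5/2 u² dx = 45/64, so ||u||_L² = 3*sqrt(5)/8.
∫_0^5/2 (u')² dx = 9*π^2/5, so ||u'||_L² = 3*sqrt(5)*π/5.
Ratio ||u||_L² / ||u'||_L² = 5/(8*π).
Sharp Poincaré constant on H^1_0(0, 5/2) is C_P = L/π = 5/(2*π), achieved by sin(2*π/5·x).
This is the k = 4 harmonic; the ratio L/(kπ) is strictly less than C_P = L/π, consistent with the sharp inequality ||u||_L² ≤ C_P ||u'||_L².


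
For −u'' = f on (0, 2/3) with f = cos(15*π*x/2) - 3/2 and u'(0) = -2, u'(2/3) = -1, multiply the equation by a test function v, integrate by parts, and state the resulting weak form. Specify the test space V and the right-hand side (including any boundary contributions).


V = H^1(0, 2/3) (v unrestricted at boundary; u is determined up to an additive constant); weak form: ∫_0^2/3 u'v' dx = ∫_0^2/3 (cos(15*π*x/2) - 3/2) v dx − v(2/3) + 2·v(0) for all v ∈ V.

Multiply both sides by a test function v and integrate from 0 to 2/3:
  ∫_0^2/3 −u''(x) v(x) dx = ∫_0^2/3 f(x) v(x) dx.
Integrate the LHS by parts once:
  ∫_0^2/3 −u'' v dx = −[u'(x) v(x)]_0^2/3 + ∫_0^2/3 u'(x) v'(x) dx.
Thus ∫_0^2/3 u'(x) v'(x) dx = ∫_0^2/3 f(x) v(x) dx + [u'(x) v(x)]_0^2/3.
Choose V so that boundary terms are either known or forced to vanish.
u has inhomogeneous Neumann u'(0) = -2, u'(2/3) = -1. [u' v]_0^2/3 = (-1)·v(2/3) − (-2)·v(0) = − v(2/3) + 2·v(0). Take V = H^1(0, 2/3); boundary term becomes part of RHS.
Weak formulation: find u (satisfying any essential BC) such that ∫_0^2/3 u'(x) v'(x) dx = ∫_0^2/3 f v dx − v(2/3) + 2·v(0) for all v ∈ V (Neumann data are natural BCs: they enter the RHS as boundary terms).
Substituting f(x) = cos(15*π*x/2) - 3/2, the right-hand side is ∫_0^2/3 (cos(15*π*x/2) - 3/2) v dx − v(2/3) + 2·v(0).
Compatibility check (pure Neumann): taking v ≡ 1 ∈ V gives 0 = ∫_0^2/3 f dx + (-1) − (-2), i.e. ∫_0^2/3 f dx must equal u'(0) − u'(2/3) = -1. Indeed ∫_0^2/3 (cos(15*π*x/2) - 3/2) dx = -1, so the data are compatible. The solution is then unique only up to an additive constant (fix it e.g. by requiring ∫_0^2/3 u dx = 0).


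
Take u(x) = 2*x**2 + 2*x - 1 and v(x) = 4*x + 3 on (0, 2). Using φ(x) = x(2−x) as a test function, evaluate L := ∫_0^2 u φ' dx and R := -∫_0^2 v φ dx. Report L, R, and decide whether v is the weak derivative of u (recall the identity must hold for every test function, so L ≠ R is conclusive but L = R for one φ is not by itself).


LHS = -8, RHS = -28/3. No, v is not the weak derivative of u.

u(x) = 2*x**2 + 2*x - 1, classical derivative u'(x) = 4*x + 2.
φ(x) = x(2−x), so φ'(x) = 2 - 2*x.
Note φ(0) = φ(2) = 0, so the boundary term u·φ vanishes.
LHS = ∫_0^2 u(x) φ'(x) dx = ∫_0^2 (-4*x^3 + 6*x - 2) dx. Term by term:
  ∫_0^2 -4*x^3 dx = -16;  ∫_0^2 6*x dx = 12;  ∫_0^2 -2 dx = -4.
Sum: -16 + 12 − 4 = -8.
So LHS = -8.
∫_0^2 v(x) φ(x) dx = ∫_0^2 (-4*x^3 + 5*x^2 + 6*x) dx. Term by term:
  ∫_0^2 -4*x^3 dx = -16;  ∫_0^2 5*x^2 dx = 40/3;  ∫_0^2 6*x dx = 12.
Sum: -16 + 40/3 + 12 = 28/3.
So RHS = -∫_0^2 v(x) φ(x) dx = -28/3.
LHS − RHS = 4/3 ≠ 0, so the identity fails.
(For a valid weak derivative the identity must hold for EVERY test function, in particular this one. The failure shows v is NOT the weak derivative of u.)
Correct weak derivative would be u'(x) = 4*x + 2.


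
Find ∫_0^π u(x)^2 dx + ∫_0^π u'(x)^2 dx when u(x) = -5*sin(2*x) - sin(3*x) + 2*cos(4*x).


||u||_{H^1(0,π)}^2 = 408/7 + 203*π/2

u'(x) = -8*sin(4*x) - 10*cos(2*x) - 3*cos(3*x).
Expand u² and (u')² and integrate term by term on (0, π), using: for integers n ≥ 1, ∫_0^π sin²(nx) dx = ∫_0^π cos²(nx) dx = π/2; for n ≠ n', ∫_0^π sin(nx)sin(n'x) dx = ∫_0^π cos(nx)cos(n'x) dx = 0; and by product-to-sum, ∫_0^π sin(nx)cos(n'x) dx = ½∫_0^π [sin((n+n')x) + sin((n−n')x)] dx, which is 0 when n+n' is even and 2n/(n²−n'²) when n+n' is odd (it need not vanish on (0, π)).
  u² squared terms: (-1)²·∫sin(3x)² dx = 1·π/2 = π/2;  (-5)²·∫sin(2x)² dx = 25·π/2 = 25*π/2;  (2)²·∫cos(4x)² dx = 4·π/2 = 2*π.
  u² cross terms: 2·(-1)·(-5)·∫sin(3x)·sin(2x) dx = 10·(0) = 0;  2·(-1)·(2)·∫sin(3x)·cos(4x) dx = -4·(-6/7) = 24/7;  2·(-5)·(2)·∫sin(2x)·cos(4x) dx = -20·(0) = 0.
  So ∫_0^π u² dx = π/2 + 25*π/2 + 2*π + 0 + 24/7 + 0 = 24/7 + 15*π.
  (u')² squared terms: (-10)²·∫cos(2x)² dx = 100·π/2 = 50*π;  (-8)²·∫sin(4x)² dx = 64·π/2 = 32*π;  (-3)²·∫cos(3x)² dx = 9·π/2 = 9*π/2.
  (u')² cross terms: 2·(-10)·(-8)·∫cos(2x)·sin(4x) dx = 160·(0) = 0;  2·(-10)·(-3)·∫cos(2x)·cos(3x) dx = 60·(0) = 0;  2·(-8)·(-3)·∫sin(4x)·cos(3x) dx = 48·(8/7) = 384/7.
  So ∫_0^π (u')² dx = 50*π + 32*π + 9*π/2 + 0 + 0 + 384/7 = 384/7 + 173*π/2.
||u||_{H^1}^2 = (24/7 + 15*π) + (384/7 + 173*π/2) = 408/7 + 203*π/2.
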